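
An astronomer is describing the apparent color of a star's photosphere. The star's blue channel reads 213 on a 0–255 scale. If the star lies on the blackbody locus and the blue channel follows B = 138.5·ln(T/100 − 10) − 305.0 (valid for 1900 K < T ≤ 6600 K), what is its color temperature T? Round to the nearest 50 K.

5200 K

ln(t − 10) = (213 + 305.0) / 138.5 = 3.7401.
t − 10 = e^3.7401 = 42.101, so t = 52.101.
T = 100·t = 5210 K → 5200 K to the nearest 50 K.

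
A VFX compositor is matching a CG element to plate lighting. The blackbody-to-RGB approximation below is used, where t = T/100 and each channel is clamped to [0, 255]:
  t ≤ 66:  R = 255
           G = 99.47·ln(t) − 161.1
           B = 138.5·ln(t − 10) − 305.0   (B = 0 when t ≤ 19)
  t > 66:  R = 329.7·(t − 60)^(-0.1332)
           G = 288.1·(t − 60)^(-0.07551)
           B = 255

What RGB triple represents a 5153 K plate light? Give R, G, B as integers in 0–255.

R=255, G=231, B=211

t = 5153/100 = 51.53; the t ≤ 66 branch applies.
R = 255 by definition for t ≤ 66.
G = 99.47·ln 51.53 − 161.1 = 99.47·3.9422 − 161.1 = 231.027.
B = 138.5·ln(51.53 − 10) − 305.0 = 138.5·ln 41.53 − 305.0 = 138.5·3.7264 − 305.0 = 211.109.
Rounded: (255, 231, 211).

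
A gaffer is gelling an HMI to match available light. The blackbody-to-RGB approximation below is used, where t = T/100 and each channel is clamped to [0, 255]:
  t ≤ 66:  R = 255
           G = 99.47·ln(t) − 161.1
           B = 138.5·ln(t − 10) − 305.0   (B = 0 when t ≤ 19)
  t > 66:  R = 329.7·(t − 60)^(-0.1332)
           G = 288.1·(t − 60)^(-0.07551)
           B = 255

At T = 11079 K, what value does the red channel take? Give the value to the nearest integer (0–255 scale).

195

t = 11079/100 = 110.79; the t > 66 branch applies.
R = 329.7·(110.79 − 60)^(-0.1332) = 329.7·50.79^(-0.1332) = 329.7·0.59264 = 195.393.
Rounded: 195.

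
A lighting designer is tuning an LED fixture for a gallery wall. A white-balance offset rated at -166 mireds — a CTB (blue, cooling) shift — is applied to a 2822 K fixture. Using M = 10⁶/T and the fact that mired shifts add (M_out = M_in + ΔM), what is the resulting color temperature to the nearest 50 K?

5300 K

M_in = 10⁶/2822 = 354.36 mireds.
M_out = 354.36 + (-166) = 188.36 mireds.
T_out = 10⁶/188.36 = 5309.0 K → 5300 K.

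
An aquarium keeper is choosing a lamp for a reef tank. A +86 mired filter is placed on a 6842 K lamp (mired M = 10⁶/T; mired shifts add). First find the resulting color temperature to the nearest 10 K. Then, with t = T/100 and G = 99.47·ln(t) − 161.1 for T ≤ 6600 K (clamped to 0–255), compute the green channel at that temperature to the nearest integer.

213

M_in = 10⁶/6842 = 146.16; M_out = 146.16 + (+86) = 232.16.
T_out = 10⁶/232.16 = 4307.4 K → 4310 K; t = 43.1.
G = 99.47·ln 43.1 − 161.1 = 99.47·3.7635 − 161.1 = 213.258.
Rounded: 213.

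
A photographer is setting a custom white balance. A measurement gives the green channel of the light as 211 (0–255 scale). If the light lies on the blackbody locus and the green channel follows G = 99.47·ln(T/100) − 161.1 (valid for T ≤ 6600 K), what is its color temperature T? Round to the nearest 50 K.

ln t = (211 + 161.1) / 99.47 = 3.7408.
t = e^3.7408 = 42.133.
T = 100·t = 4213 K → 4200 K to the nearest 50 K.

4200 K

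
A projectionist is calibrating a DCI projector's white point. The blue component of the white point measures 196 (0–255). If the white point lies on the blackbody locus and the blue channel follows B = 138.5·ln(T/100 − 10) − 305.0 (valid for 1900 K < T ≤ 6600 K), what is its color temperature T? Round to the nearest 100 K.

ln(t − 10) = (196 + 305.0) / 138.5 = 3.6173.
t − 10 = e^3.6173 = 37.238, so t = 47.238.
T = 100·t = 4724 K → 4700 K to the nearest 100 K.

4700 K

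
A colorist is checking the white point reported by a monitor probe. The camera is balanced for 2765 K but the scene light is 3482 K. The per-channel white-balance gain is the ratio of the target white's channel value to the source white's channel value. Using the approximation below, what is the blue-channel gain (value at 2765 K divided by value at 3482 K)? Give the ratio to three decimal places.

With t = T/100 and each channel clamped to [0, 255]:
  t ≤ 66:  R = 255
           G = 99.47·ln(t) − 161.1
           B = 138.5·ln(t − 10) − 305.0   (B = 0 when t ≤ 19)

0.662

At 3482 K (t = 34.82):
  B = 138.5·ln(34.82 − 10) − 305.0 = 138.5·ln 24.82 − 305.0 = 138.5·3.2116 − 305.0 = 139.813.
At 2765 K (t = 27.65):
  B = 138.5·ln(27.65 − 10) − 305.0 = 138.5·ln 17.65 − 305.0 = 138.5·2.8707 − 305.0 = 92.597.
Gain = 92.597 / 139.813 = 0.6623 → 0.662.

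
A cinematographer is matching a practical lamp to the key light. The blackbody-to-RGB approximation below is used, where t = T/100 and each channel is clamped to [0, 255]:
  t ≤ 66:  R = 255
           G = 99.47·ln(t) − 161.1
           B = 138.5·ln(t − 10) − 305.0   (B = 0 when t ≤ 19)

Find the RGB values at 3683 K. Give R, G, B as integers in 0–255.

R=255, G=198, B=151

t = 3683/100 = 36.83; the t ≤ 66 branch applies.
R = 255 by definition for t ≤ 66.
G = 99.47·ln 36.83 − 161.1 = 99.47·3.6063 − 161.1 = 197.620.
B = 138.5·ln(36.83 − 10) − 305.0 = 138.5·ln 26.83 − 305.0 = 138.5·3.2895 − 305.0 = 150.599.
Rounded: (255, 198, 151).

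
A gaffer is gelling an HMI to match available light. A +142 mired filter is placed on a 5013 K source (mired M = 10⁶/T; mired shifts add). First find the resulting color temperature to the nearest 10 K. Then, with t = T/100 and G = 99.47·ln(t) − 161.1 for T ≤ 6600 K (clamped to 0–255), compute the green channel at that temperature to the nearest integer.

M_in = 10⁶/5013 = 199.48; M_out = 199.48 + (+142) = 341.48.
T_out = 10⁶/341.48 = 2928.4 K → 2930 K; t = 29.3.
G = 99.47·ln 29.3 − 161.1 = 99.47·3.3776 − 161.1 = 174.869.
Rounded: 175.

175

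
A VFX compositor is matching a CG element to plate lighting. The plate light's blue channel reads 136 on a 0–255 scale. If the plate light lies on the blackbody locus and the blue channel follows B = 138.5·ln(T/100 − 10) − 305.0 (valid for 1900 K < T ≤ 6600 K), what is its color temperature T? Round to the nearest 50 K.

3400 K

ln(t − 10) = (136 + 305.0) / 138.5 = 3.1841.
t − 10 = e^3.1841 = 24.146, so t = 34.146.
T = 100·t = 3415 K → 3400 K to the nearest 50 K.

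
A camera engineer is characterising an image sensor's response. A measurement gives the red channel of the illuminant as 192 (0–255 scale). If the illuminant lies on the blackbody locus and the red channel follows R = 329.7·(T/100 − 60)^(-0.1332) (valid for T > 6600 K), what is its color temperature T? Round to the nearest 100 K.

11800 K

(t − 60)^(-0.1332) = 192/329.7 = 0.58235.
t − 60 = 0.58235^(1/-0.1332) = 0.58235^(-7.508) = 57.929, so t = 117.929.
T = 100·t = 11793 K → 11800 K to the nearest 100 K.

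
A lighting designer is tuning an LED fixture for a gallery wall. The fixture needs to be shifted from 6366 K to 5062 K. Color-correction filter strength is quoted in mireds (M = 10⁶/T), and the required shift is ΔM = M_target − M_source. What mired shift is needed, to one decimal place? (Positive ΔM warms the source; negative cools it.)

+40.5 mireds

M_source = 10⁶/6366 = 157.085; M_target = 10⁶/5062 = 197.550.
ΔM = 197.550 − 157.085 = 40.466 → +40.5 mireds, a warming shift.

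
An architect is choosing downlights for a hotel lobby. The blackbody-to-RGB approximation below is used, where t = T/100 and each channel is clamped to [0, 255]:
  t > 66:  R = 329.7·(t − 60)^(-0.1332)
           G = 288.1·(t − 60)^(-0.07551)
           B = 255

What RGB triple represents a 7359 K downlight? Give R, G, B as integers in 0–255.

R=233, G=237, B=255

t = 7359/100 = 73.59; the t > 66 branch applies.
R = 329.7·(73.59 − 60)^(-0.1332) = 329.7·13.59^(-0.1332) = 329.7·0.70641 = 232.902.
G = 288.1·(73.59 − 60)^(-0.07551) = 288.1·13.59^(-0.07551) = 288.1·0.82117 = 236.578.
B = 255 by definition for t > 66.
Rounded: (233, 237, 255).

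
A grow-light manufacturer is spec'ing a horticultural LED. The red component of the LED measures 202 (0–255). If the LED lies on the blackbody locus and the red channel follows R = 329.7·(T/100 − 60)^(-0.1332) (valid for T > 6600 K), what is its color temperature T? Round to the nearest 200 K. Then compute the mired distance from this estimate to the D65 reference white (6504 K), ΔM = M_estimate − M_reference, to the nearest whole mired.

(t − 60)^(-0.1332) = 202/329.7 = 0.61268.
t − 60 = 0.61268^(1/-0.1332) = 0.61268^(-7.508) = 39.569, so t = 99.569.
T = 100·t = 9957 K → 10000 K to the nearest 200 K.
M_estimate = 10⁶/10000 = 100.00; M_reference = 10⁶/6504 = 153.75.
ΔM = 100.00 − 153.75 = -53.75 → -54 mireds.

-54 mireds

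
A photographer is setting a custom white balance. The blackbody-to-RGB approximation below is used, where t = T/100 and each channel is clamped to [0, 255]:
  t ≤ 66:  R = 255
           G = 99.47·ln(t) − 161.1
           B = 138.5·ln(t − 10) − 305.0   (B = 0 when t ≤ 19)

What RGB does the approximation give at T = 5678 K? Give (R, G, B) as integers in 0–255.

t = 5678/100 = 56.78; the t ≤ 66 branch applies.
R = 255 by definition for t ≤ 66.
G = 99.47·ln 56.78 − 161.1 = 99.47·4.0392 − 161.1 = 240.678.
B = 138.5·ln(56.78 − 10) − 305.0 = 138.5·ln 46.78 − 305.0 = 138.5·3.8455 − 305.0 = 227.596.
Rounded: (255, 241, 228).

(255, 241, 228)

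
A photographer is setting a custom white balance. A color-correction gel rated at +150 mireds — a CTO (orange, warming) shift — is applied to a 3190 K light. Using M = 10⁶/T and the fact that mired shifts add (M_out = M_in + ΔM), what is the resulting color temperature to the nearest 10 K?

2160 K

M_in = 10⁶/3190 = 313.48 mireds.
M_out = 313.48 + (+150) = 463.48 mireds.
T_out = 10⁶/463.48 = 2157.6 K → 2160 K.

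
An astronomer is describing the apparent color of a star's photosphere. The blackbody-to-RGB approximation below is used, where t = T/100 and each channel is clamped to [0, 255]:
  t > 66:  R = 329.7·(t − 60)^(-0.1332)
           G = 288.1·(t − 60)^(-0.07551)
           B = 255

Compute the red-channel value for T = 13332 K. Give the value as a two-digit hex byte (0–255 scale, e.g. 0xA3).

0xBA

t = 13332/100 = 133.32; the t > 66 branch applies.
R = 329.7·(133.32 − 60)^(-0.1332) = 329.7·73.32^(-0.1332) = 329.7·0.56435 = 186.068.
Rounded: 186; in hex, 0xBA.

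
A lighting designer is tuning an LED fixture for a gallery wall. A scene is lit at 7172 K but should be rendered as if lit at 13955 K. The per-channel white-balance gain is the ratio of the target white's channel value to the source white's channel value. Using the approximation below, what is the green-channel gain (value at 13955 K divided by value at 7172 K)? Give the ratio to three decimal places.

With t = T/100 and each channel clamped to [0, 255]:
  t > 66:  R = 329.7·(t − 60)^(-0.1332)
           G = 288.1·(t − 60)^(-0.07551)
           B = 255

0.865

At 7172 K (t = 71.72):
  G = 288.1·(71.72 − 60)^(-0.07551) = 288.1·11.72^(-0.07551) = 288.1·0.83040 = 239.237.
At 13955 K (t = 139.55):
  G = 288.1·(139.55 − 60)^(-0.07551) = 288.1·79.55^(-0.07551) = 288.1·0.71859 = 207.026.
Gain = 207.026 / 239.237 = 0.8654 → 0.865.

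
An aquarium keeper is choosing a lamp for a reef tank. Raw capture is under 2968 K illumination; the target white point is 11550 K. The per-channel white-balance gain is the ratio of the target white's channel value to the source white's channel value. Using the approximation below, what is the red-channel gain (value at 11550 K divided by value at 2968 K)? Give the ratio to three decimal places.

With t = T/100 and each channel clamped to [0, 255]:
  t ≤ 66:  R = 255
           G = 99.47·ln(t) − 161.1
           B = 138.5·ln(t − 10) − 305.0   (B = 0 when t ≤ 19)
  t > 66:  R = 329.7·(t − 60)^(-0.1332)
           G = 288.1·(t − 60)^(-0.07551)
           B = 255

At 2968 K (t = 29.68):
  R = 255 by definition for t ≤ 66.
At 11550 K (t = 115.5):
  R = 329.7·(115.5 − 60)^(-0.1332) = 329.7·55.5^(-0.1332) = 329.7·0.58568 = 193.099.
Gain = 193.099 / 255.000 = 0.7572 → 0.757.

0.757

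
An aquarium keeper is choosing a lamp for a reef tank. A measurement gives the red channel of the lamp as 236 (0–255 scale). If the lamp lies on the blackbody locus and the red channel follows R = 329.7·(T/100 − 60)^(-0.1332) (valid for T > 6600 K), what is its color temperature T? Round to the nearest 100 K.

7200 K

(t − 60)^(-0.1332) = 236/329.7 = 0.71580.
t − 60 = 0.71580^(1/-0.1332) = 0.71580^(-7.508) = 12.307, so t = 72.307.
T = 100·t = 7231 K → 7200 K to the nearest 100 K.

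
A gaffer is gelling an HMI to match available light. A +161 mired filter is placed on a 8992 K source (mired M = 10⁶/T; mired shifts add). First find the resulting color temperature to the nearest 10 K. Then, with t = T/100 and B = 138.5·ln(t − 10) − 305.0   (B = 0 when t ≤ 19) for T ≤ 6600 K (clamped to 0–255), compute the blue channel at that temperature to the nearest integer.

M_in = 10⁶/8992 = 111.21; M_out = 111.21 + (+161) = 272.21.
T_out = 10⁶/272.21 = 3673.6 K → 3670 K; t = 36.7.
B = 138.5·ln(36.7 − 10) − 305.0 = 138.5·ln 26.7 − 305.0 = 138.5·3.2847 − 305.0 = 149.926.
Rounded: 150.

150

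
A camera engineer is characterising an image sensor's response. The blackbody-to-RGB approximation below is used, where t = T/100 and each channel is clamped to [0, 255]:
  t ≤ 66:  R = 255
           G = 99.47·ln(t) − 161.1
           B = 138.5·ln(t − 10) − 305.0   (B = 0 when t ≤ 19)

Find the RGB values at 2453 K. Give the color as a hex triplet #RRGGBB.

t = 2453/100 = 24.53; the t ≤ 66 branch applies.
R = 255 by definition for t ≤ 66.
G = 99.47·ln 24.53 − 161.1 = 99.47·3.1999 − 161.1 = 157.194.
B = 138.5·ln(24.53 − 10) − 305.0 = 138.5·ln 14.53 − 305.0 = 138.5·2.6762 − 305.0 = 65.656.
Rounded: (255, 157, 66).
In hex: #FF9D42.

#FF9D42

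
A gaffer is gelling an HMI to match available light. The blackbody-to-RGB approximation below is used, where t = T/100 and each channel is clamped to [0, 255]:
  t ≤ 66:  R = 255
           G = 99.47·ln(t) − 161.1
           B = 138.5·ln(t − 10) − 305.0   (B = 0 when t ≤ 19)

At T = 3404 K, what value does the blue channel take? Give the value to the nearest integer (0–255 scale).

135

t = 3404/100 = 34.04; the t ≤ 66 branch applies.
B = 138.5·ln(34.04 − 10) − 305.0 = 138.5·ln 24.04 − 305.0 = 138.5·3.1797 − 305.0 = 135.391.
Rounded: 135.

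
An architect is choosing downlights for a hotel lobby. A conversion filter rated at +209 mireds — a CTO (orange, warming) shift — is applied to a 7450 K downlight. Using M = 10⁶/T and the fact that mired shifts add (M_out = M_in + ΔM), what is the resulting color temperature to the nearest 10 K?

M_in = 10⁶/7450 = 134.23 mireds.
M_out = 134.23 + (+209) = 343.23 mireds.
T_out = 10⁶/343.23 = 2913.5 K → 2910 K.

2910 K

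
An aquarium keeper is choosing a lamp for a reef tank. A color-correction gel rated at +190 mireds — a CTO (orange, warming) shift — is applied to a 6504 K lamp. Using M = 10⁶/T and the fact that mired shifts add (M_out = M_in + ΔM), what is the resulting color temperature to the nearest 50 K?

2900 K

M_in = 10⁶/6504 = 153.75 mireds.
M_out = 153.75 + (+190) = 343.75 mireds.
T_out = 10⁶/343.75 = 2909.1 K → 2900 K.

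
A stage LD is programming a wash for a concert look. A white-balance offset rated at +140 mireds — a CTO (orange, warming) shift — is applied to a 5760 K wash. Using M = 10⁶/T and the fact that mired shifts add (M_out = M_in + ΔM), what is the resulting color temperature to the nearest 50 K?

M_in = 10⁶/5760 = 173.61 mireds.
M_out = 173.61 + (+140) = 313.61 mireds.
T_out = 10⁶/313.61 = 3188.7 K → 3200 K.

3200 K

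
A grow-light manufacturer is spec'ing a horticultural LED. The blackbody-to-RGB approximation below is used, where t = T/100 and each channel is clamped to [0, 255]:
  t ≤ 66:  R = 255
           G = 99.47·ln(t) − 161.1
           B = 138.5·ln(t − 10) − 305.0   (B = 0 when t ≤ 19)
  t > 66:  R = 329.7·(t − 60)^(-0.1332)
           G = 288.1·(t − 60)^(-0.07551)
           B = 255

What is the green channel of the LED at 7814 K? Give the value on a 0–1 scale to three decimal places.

0.908

t = 7814/100 = 78.14; the t > 66 branch applies.
G = 288.1·(78.14 − 60)^(-0.07551) = 288.1·18.14^(-0.07551) = 288.1·0.80345 = 231.475.
On a 0–1 scale: 231.475/255 = 0.9077 → 0.908.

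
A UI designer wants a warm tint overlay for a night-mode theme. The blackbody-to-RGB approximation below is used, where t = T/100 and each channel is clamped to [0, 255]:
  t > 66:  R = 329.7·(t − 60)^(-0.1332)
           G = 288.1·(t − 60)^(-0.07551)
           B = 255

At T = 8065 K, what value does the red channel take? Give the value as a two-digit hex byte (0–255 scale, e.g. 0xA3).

0xDC

t = 8065/100 = 80.65; the t > 66 branch applies.
R = 329.7·(80.65 − 60)^(-0.1332) = 329.7·20.65^(-0.1332) = 329.7·0.66812 = 220.278.
Rounded: 220; in hex, 0xDC.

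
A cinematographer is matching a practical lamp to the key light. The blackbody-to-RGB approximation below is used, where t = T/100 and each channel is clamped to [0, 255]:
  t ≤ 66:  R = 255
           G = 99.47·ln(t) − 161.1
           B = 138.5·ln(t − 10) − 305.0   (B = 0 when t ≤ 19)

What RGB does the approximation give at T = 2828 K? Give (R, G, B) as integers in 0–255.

(255, 171, 97)

t = 2828/100 = 28.28; the t ≤ 66 branch applies.
R = 255 by definition for t ≤ 66.
G = 99.47·ln 28.28 − 161.1 = 99.47·3.3422 − 161.1 = 171.344.
B = 138.5·ln(28.28 − 10) − 305.0 = 138.5·ln 18.28 − 305.0 = 138.5·2.9058 − 305.0 = 97.454.
Rounded: (255, 171, 97).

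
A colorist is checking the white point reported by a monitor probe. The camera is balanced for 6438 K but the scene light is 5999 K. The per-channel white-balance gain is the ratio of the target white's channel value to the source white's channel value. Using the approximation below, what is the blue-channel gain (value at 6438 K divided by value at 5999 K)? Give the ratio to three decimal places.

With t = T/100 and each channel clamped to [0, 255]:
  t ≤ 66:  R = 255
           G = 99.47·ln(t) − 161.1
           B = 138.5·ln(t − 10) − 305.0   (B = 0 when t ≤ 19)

1.049

At 5999 K (t = 59.99):
  B = 138.5·ln(59.99 − 10) − 305.0 = 138.5·ln 49.99 − 305.0 = 138.5·3.9118 − 305.0 = 236.787.
At 6438 K (t = 64.38):
  B = 138.5·ln(64.38 − 10) − 305.0 = 138.5·ln 54.38 − 305.0 = 138.5·3.9960 − 305.0 = 248.446.
Gain = 248.446 / 236.787 = 1.0492 → 1.049.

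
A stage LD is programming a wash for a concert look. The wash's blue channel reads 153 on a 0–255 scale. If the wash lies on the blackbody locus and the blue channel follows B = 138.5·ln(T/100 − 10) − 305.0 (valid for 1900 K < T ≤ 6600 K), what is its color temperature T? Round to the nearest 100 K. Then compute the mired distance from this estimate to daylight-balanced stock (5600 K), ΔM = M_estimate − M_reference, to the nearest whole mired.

ln(t − 10) = (153 + 305.0) / 138.5 = 3.3069.
t − 10 = e^3.3069 = 27.299, so t = 37.299.
T = 100·t = 3730 K → 3700 K to the nearest 100 K.
M_estimate = 10⁶/3700 = 270.27; M_reference = 10⁶/5600 = 178.57.
ΔM = 270.27 − 178.57 = 91.70 → +92 mireds.

+92 mireds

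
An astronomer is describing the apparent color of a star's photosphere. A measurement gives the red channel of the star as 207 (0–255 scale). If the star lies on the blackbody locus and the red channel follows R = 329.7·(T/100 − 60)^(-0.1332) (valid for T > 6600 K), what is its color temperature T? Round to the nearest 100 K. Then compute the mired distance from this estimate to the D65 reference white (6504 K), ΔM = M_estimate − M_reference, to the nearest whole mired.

-46 mireds

(t − 60)^(-0.1332) = 207/329.7 = 0.62784.
t − 60 = 0.62784^(1/-0.1332) = 0.62784^(-7.508) = 32.933, so t = 92.933.
T = 100·t = 9293 K → 9300 K to the nearest 100 K.
M_estimate = 10⁶/9300 = 107.53; M_reference = 10⁶/6504 = 153.75.
ΔM = 107.53 − 153.75 = -46.22 → -46 mireds.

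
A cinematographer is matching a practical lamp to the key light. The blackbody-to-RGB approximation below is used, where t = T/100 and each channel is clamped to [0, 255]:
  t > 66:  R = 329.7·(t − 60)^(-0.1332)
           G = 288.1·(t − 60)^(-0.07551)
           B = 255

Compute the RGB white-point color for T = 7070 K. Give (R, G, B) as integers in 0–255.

(240, 241, 255)

t = 7070/100 = 70.7; the t > 66 branch applies.
R = 329.7·(70.7 − 60)^(-0.1332) = 329.7·10.7^(-0.1332) = 329.7·0.72927 = 240.439.
G = 288.1·(70.7 − 60)^(-0.07551) = 288.1·10.7^(-0.07551) = 288.1·0.83613 = 240.888.
B = 255 by definition for t > 66.
Rounded: (240, 241, 255).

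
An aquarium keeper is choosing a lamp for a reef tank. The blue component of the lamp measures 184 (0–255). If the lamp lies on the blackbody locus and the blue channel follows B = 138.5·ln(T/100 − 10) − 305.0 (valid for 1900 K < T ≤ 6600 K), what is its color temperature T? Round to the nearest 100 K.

4400 K

ln(t − 10) = (184 + 305.0) / 138.5 = 3.5307.
t − 10 = e^3.5307 = 34.147, so t = 44.147.
T = 100·t = 4415 K → 4400 K to the nearest 100 K.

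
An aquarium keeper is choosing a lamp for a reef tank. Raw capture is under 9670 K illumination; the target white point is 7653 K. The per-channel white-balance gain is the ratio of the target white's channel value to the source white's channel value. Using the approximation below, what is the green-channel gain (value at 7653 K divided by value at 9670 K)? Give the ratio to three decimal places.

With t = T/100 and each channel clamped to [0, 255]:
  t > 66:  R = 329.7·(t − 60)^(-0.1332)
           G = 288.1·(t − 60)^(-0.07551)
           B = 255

1.062

At 9670 K (t = 96.7):
  G = 288.1·(96.7 − 60)^(-0.07551) = 288.1·36.7^(-0.07551) = 288.1·0.76182 = 219.480.
At 7653 K (t = 76.53):
  G = 288.1·(76.53 − 60)^(-0.07551) = 288.1·16.53^(-0.07551) = 288.1·0.80911 = 233.105.
Gain = 233.105 / 219.480 = 1.0621 → 1.062.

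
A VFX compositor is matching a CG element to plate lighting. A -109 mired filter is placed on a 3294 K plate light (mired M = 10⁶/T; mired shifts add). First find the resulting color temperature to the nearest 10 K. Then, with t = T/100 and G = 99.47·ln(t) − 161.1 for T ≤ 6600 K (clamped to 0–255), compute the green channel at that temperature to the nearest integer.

231

M_in = 10⁶/3294 = 303.58; M_out = 303.58 + (-109) = 194.58.
T_out = 10⁶/194.58 = 5139.2 K → 5140 K; t = 51.4.
G = 99.47·ln 51.4 − 161.1 = 99.47·3.9396 − 161.1 = 230.776.
Rounded: 231.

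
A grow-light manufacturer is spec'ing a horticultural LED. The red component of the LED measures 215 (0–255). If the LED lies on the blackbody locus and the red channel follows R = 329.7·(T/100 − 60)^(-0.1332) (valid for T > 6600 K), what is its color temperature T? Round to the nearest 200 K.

8400 K

(t − 60)^(-0.1332) = 215/329.7 = 0.65211.
t − 60 = 0.65211^(1/-0.1332) = 0.65211^(-7.508) = 24.774, so t = 84.774.
T = 100·t = 8477 K → 8400 K to the nearest 200 K.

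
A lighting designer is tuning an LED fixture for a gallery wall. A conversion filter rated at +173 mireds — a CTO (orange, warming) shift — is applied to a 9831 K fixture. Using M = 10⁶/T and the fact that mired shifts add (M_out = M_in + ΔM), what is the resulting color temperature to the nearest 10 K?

3640 K

M_in = 10⁶/9831 = 101.72 mireds.
M_out = 101.72 + (+173) = 274.72 mireds.
T_out = 10⁶/274.72 = 3640.1 K → 3640 K.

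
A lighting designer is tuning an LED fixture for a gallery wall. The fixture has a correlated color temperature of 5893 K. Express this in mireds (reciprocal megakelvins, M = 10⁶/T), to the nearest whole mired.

M = 10⁶ / 5893 = 169.693 → 170 mireds.

170 mireds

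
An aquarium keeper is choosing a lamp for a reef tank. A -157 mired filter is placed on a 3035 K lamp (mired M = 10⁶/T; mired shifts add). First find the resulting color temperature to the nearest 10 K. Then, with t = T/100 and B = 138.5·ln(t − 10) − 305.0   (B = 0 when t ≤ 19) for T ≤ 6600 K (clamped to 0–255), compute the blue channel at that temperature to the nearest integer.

231

M_in = 10⁶/3035 = 329.49; M_out = 329.49 + (-157) = 172.49.
T_out = 10⁶/172.49 = 5797.5 K → 5800 K; t = 58.
B = 138.5·ln(58 − 10) − 305.0 = 138.5·ln 48 − 305.0 = 138.5·3.8712 − 305.0 = 231.161.
Rounded: 231.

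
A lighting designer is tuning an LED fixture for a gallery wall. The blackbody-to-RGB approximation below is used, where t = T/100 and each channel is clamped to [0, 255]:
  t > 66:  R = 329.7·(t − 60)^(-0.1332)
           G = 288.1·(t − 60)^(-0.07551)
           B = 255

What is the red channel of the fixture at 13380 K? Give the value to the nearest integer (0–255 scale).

t = 13380/100 = 133.8; the t > 66 branch applies.
R = 329.7·(133.8 − 60)^(-0.1332) = 329.7·73.8^(-0.1332) = 329.7·0.56386 = 185.906.
Rounded: 186.

186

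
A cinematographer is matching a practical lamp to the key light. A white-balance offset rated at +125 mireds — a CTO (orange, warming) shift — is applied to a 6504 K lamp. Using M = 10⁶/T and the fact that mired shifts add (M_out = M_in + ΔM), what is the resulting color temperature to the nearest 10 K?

3590 K

M_in = 10⁶/6504 = 153.75 mireds.
M_out = 153.75 + (+125) = 278.75 mireds.
T_out = 10⁶/278.75 = 3587.4 K → 3590 K.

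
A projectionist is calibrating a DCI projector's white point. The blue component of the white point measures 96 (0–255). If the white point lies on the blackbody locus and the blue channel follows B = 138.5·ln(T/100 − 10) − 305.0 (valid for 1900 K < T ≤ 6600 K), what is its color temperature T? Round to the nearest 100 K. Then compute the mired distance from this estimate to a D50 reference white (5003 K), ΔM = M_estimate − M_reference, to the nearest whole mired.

+157 mireds

ln(t − 10) = (96 + 305.0) / 138.5 = 2.8953.
t − 10 = e^2.8953 = 18.089, so t = 28.089.
T = 100·t = 2809 K → 2800 K to the nearest 100 K.
M_estimate = 10⁶/2800 = 357.14; M_reference = 10⁶/5003 = 199.88.
ΔM = 357.14 − 199.88 = 157.26 → +157 mireds.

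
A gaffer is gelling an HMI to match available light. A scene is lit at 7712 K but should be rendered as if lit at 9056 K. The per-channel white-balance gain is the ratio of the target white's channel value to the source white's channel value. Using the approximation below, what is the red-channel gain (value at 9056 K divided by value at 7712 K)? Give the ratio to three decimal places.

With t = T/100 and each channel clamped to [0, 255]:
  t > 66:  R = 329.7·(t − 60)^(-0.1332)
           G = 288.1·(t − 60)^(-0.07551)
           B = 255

0.926

At 7712 K (t = 77.12):
  R = 329.7·(77.12 − 60)^(-0.1332) = 329.7·17.12^(-0.1332) = 329.7·0.68501 = 225.848.
At 9056 K (t = 90.56):
  R = 329.7·(90.56 − 60)^(-0.1332) = 329.7·30.56^(-0.1332) = 329.7·0.63413 = 209.072.
Gain = 209.072 / 225.848 = 0.9257 → 0.926.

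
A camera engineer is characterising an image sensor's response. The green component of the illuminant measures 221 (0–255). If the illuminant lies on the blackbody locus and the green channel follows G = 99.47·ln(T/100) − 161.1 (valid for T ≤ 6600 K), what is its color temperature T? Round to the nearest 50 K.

ln t = (221 + 161.1) / 99.47 = 3.8414.
t = e^3.8414 = 46.589.
T = 100·t = 4659 K → 4650 K to the nearest 50 K.

4650 K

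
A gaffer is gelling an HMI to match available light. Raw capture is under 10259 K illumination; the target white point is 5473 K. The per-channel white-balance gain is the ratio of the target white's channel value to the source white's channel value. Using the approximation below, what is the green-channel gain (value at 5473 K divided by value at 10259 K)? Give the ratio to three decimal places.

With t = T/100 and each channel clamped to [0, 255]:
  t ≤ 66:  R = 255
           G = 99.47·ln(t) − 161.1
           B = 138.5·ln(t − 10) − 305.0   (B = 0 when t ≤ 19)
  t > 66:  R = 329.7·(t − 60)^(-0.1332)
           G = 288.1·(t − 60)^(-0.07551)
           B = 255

At 10259 K (t = 102.59):
  G = 288.1·(102.59 − 60)^(-0.07551) = 288.1·42.59^(-0.07551) = 288.1·0.75331 = 217.027.
At 5473 K (t = 54.73):
  G = 99.47·ln 54.73 − 161.1 = 99.47·4.0024 − 161.1 = 237.020.
Gain = 237.020 / 217.027 = 1.0921 → 1.092.

1.092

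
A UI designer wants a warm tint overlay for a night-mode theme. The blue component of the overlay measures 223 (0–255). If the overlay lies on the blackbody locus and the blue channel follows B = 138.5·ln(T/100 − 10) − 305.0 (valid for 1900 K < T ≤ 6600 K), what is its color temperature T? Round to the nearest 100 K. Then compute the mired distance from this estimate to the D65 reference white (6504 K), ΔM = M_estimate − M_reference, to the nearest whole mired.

+28 mireds

ln(t − 10) = (223 + 305.0) / 138.5 = 3.8123.
t − 10 = e^3.8123 = 45.253, so t = 55.253.
T = 100·t = 5525 K → 5500 K to the nearest 100 K.
M_estimate = 10⁶/5500 = 181.82; M_reference = 10⁶/6504 = 153.75.
ΔM = 181.82 − 153.75 = 28.07 → +28 mireds.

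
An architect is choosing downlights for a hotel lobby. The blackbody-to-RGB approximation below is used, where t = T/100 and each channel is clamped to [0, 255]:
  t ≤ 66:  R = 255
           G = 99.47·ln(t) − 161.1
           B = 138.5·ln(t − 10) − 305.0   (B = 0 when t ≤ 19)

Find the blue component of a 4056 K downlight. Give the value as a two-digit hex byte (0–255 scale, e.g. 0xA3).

0xA9

t = 4056/100 = 40.56; the t ≤ 66 branch applies.
B = 138.5·ln(40.56 − 10) − 305.0 = 138.5·ln 30.56 − 305.0 = 138.5·3.4197 − 305.0 = 168.627.
Rounded: 169; in hex, 0xA9.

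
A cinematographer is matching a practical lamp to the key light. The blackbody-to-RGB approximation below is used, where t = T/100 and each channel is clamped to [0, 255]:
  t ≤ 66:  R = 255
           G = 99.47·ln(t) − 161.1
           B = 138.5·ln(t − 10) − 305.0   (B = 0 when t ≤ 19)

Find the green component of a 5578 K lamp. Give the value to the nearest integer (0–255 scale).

t = 5578/100 = 55.78; the t ≤ 66 branch applies.
G = 99.47·ln 55.78 − 161.1 = 99.47·4.0214 − 161.1 = 238.910.
Rounded: 239.

239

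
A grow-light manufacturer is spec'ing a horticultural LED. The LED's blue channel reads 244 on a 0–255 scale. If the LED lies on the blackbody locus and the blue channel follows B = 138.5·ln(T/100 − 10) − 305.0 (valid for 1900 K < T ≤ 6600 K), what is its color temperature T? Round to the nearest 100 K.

6300 K

ln(t − 10) = (244 + 305.0) / 138.5 = 3.9639.
t − 10 = e^3.9639 = 52.662, so t = 62.662.
T = 100·t = 6266 K → 6300 K to the nearest 100 K.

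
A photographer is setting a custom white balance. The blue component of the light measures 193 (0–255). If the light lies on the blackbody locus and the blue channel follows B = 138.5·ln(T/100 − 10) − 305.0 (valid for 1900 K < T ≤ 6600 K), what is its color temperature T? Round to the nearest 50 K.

4650 K

ln(t − 10) = (193 + 305.0) / 138.5 = 3.5957.
t − 10 = e^3.5957 = 36.440, so t = 46.440.
T = 100·t = 4644 K → 4650 K to the nearest 50 K.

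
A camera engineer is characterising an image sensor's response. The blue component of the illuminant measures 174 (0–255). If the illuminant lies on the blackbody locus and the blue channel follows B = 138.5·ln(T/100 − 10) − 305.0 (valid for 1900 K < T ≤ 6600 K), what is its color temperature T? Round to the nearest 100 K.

ln(t − 10) = (174 + 305.0) / 138.5 = 3.4585.
t − 10 = e^3.4585 = 31.769, so t = 41.769.
T = 100·t = 4177 K → 4200 K to the nearest 100 K.

4200 K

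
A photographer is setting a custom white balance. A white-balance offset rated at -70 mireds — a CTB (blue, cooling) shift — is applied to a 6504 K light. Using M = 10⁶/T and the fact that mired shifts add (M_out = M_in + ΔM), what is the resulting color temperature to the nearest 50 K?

11950 K

M_in = 10⁶/6504 = 153.75 mireds.
M_out = 153.75 + (-70) = 83.75 mireds.
T_out = 10⁶/83.75 = 11940.1 K → 11950 K.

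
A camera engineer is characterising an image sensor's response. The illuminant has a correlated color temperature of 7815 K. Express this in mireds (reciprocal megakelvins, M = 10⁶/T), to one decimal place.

M = 10⁶ / 7815 = 127.959 → 128.0 mireds.

128.0 mireds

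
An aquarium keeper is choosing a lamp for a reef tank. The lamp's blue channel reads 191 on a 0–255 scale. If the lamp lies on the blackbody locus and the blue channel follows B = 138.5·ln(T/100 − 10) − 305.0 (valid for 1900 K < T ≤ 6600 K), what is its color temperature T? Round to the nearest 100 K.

4600 K

ln(t − 10) = (191 + 305.0) / 138.5 = 3.5812.
t − 10 = e^3.5812 = 35.918, so t = 45.918.
T = 100·t = 4592 K → 4600 K to the nearest 100 K.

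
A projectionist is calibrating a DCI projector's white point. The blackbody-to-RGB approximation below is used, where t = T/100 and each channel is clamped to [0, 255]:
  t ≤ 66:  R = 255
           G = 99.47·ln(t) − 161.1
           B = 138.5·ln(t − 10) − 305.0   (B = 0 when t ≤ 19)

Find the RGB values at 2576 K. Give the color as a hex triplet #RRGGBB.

t = 2576/100 = 25.76; the t ≤ 66 branch applies.
R = 255 by definition for t ≤ 66.
G = 99.47·ln 25.76 − 161.1 = 99.47·3.2488 − 161.1 = 162.060.
B = 138.5·ln(25.76 − 10) − 305.0 = 138.5·ln 15.76 − 305.0 = 138.5·2.7575 − 305.0 = 76.910.
Rounded: (255, 162, 77).
In hex: #FFA24D.

#FFA24D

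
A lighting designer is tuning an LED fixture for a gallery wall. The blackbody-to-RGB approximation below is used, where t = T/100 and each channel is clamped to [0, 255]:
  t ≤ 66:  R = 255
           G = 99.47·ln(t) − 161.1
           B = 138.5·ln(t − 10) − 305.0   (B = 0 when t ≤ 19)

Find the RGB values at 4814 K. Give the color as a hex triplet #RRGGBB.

t = 4814/100 = 48.14; the t ≤ 66 branch applies.
R = 255 by definition for t ≤ 66.
G = 99.47·ln 48.14 − 161.1 = 99.47·3.8741 − 161.1 = 224.258.
B = 138.5·ln(48.14 − 10) − 305.0 = 138.5·ln 38.14 − 305.0 = 138.5·3.6413 − 305.0 = 199.315.
Rounded: (255, 224, 199).
In hex: #FFE0C7.

#FFE0C7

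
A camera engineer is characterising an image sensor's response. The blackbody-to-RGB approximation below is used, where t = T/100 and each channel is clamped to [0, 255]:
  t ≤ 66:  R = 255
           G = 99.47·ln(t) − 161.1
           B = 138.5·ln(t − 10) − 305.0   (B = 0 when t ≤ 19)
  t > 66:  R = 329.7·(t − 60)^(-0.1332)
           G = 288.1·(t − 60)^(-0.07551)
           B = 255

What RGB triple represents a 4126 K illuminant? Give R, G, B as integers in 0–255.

R=255, G=209, B=172

t = 4126/100 = 41.26; the t ≤ 66 branch applies.
R = 255 by definition for t ≤ 66.
G = 99.47·ln 41.26 − 161.1 = 99.47·3.7199 − 161.1 = 208.918.
B = 138.5·ln(41.26 − 10) − 305.0 = 138.5·ln 31.26 − 305.0 = 138.5·3.4423 − 305.0 = 171.764.
Rounded: (255, 209, 172).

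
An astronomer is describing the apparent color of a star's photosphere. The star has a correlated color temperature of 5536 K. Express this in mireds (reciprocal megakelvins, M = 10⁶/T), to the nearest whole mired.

M = 10⁶ / 5536 = 180.636 → 181 mireds.

181 mireds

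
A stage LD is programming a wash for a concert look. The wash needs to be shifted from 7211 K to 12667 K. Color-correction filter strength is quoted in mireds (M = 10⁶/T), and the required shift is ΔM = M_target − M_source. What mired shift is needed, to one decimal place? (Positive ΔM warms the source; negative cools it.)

-59.7 mireds

M_source = 10⁶/7211 = 138.677; M_target = 10⁶/12667 = 78.945.
ΔM = 78.945 − 138.677 = -59.732 → -59.7 mireds, a cooling shift.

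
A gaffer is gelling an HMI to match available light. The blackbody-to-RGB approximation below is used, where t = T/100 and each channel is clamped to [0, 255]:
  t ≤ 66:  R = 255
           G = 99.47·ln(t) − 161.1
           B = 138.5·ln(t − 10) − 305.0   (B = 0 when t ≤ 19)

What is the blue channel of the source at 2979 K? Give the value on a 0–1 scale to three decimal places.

t = 2979/100 = 29.79; the t ≤ 66 branch applies.
B = 138.5·ln(29.79 − 10) − 305.0 = 138.5·ln 19.79 − 305.0 = 138.5·2.9852 − 305.0 = 108.447.
On a 0–1 scale: 108.447/255 = 0.4253 → 0.425.

0.425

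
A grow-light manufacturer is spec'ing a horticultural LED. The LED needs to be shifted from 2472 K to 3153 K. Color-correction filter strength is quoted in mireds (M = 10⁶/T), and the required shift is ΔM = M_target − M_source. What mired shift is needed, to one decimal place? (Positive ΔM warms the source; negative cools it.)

-87.4 mireds

M_source = 10⁶/2472 = 404.531; M_target = 10⁶/3153 = 317.158.
ΔM = 317.158 − 404.531 = -87.372 → -87.4 mireds, a cooling shift.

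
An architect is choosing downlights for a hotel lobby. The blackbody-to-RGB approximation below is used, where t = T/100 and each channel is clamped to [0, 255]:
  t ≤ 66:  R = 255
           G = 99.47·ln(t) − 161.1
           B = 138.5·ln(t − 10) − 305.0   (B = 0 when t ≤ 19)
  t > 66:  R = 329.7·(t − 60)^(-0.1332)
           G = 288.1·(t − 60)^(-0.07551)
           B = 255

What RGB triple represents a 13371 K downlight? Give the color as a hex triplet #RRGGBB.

#BAD0FF

t = 13371/100 = 133.71; the t > 66 branch applies.
R = 329.7·(133.71 − 60)^(-0.1332) = 329.7·73.71^(-0.1332) = 329.7·0.56396 = 185.936.
G = 288.1·(133.71 − 60)^(-0.07551) = 288.1·73.71^(-0.07551) = 288.1·0.72274 = 208.222.
B = 255 by definition for t > 66.
Rounded: (186, 208, 255).
In hex: #BAD0FF.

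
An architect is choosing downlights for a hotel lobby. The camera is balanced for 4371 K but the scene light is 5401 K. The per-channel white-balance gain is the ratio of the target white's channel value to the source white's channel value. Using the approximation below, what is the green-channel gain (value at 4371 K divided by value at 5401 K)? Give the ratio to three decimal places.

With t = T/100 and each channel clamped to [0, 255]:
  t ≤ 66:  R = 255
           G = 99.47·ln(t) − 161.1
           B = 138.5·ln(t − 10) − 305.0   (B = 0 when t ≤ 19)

At 5401 K (t = 54.01):
  G = 99.47·ln 54.01 − 161.1 = 99.47·3.9892 − 161.1 = 235.703.
At 4371 K (t = 43.71):
  G = 99.47·ln 43.71 − 161.1 = 99.47·3.7776 − 161.1 = 214.656.
Gain = 214.656 / 235.703 = 0.9107 → 0.911.

0.911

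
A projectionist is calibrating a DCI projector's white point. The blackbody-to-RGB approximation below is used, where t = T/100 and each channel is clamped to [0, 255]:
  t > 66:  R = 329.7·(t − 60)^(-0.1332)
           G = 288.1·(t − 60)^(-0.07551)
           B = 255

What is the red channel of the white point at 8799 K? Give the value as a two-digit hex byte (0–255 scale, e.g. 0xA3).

t = 8799/100 = 87.99; the t > 66 branch applies.
R = 329.7·(87.99 − 60)^(-0.1332) = 329.7·27.99^(-0.1332) = 329.7·0.64159 = 211.533.
Rounded: 212; in hex, 0xD4.

0xD4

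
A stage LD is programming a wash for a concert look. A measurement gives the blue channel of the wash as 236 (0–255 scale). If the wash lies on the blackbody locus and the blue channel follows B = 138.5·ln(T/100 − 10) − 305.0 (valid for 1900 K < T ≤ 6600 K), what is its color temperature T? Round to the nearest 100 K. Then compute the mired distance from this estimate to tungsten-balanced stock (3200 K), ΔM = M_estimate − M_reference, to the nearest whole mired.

ln(t − 10) = (236 + 305.0) / 138.5 = 3.9061.
t − 10 = e^3.9061 = 49.707, so t = 59.707.
T = 100·t = 5971 K → 6000 K to the nearest 100 K.
M_estimate = 10⁶/6000 = 166.67; M_reference = 10⁶/3200 = 312.50.
ΔM = 166.67 − 312.50 = -145.83 → -146 mireds.

-146 mireds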